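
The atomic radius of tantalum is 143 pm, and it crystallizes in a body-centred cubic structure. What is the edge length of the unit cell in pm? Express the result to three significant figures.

In a BCC lattice, atoms touch along the body diagonal, so √3·a = 4r.
a = 4r/√3 = 4 × 143 / 1.7321 = 330 pm.

330 pm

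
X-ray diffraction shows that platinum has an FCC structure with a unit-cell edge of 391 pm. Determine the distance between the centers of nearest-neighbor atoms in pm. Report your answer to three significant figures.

In an FCC structure, atoms touch along the face diagonal, so √2·a = 4r; the nearest-neighbor distance equals 2r = 0.7071·a.
d = 0.7071 × 391 = 276 pm.

276 pm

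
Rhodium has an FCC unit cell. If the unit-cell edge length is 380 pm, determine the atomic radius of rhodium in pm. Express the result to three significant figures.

In an FCC lattice, atoms touch along the face diagonal, so √2·a = 4r.
r = √2·a/4 = 1.4142 × 380 / 4 = 134 pm.

134 pm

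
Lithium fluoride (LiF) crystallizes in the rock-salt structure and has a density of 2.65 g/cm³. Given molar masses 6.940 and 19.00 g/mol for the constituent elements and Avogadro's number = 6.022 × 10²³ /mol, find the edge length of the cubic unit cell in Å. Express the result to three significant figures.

M(LiF) = 25.94 g/mol; Z = 4 formula units per cell.
a³ = Z·M/(N_A·ρ) = 4 × 25.94 / (6.022 × 10²³ × 2.65) = 6.502 × 10^-23 cm³, so a = 4.021 × 10^-8 cm = 4.02 Å.

4.02 Å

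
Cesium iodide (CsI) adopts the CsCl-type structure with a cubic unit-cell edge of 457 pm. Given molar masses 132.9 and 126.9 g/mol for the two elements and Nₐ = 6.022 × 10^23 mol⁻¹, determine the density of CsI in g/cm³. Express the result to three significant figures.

The CsCl-type structure contains Z = 1 formula unit per cell; M(CsI) = 132.9 + 126.9 = 259.8 g/mol.
a³ = (4.570 × 10^-8 cm)³ = 9.544 × 10^-23 cm³.
ρ = 1 × 259.8 / (6.022 × 10²³ × 9.544 × 10^-23) = 4.520 g/cm³.

4.52 g/cm³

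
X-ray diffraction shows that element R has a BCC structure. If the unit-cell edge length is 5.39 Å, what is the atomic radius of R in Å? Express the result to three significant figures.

In a BCC lattice, atoms touch along the body diagonal, so √3·a = 4r.
r = √3·a/4 = 1.7321 × 5.39 / 4 = 2.33 Å.

2.33 Å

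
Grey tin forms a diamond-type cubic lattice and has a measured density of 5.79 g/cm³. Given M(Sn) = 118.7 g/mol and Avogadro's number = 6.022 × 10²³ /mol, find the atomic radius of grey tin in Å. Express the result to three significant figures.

For a diamond cubic cell (Z = 8), a³ = Z·M/(N_A·ρ) = 8 × 118.7 / (6.022 × 10²³ × 5.790) = 2.723 × 10^-22 cm³, so a = 6.482 × 10^-8 cm = 6.482 Å.
Nearest neighbors lie along the body diagonal with √3·a = 8r, so r = 0.2165 × a = 1.40 Å.

1.40 Å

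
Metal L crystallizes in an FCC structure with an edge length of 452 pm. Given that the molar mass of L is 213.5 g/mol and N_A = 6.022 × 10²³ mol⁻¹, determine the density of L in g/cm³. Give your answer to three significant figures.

15.4 g/cm³

An FCC unit cell contains Z = 4 atoms.
Cell volume: a³ = (452 pm)³ = (4.520 × 10^-8 cm)³ = 9.235 × 10^-23 cm³.
ρ = Z·M/(N_A·a³) = 4 × 213.5 / (6.022 × 10²³ × 9.235 × 10^-23) = 15.36 g/cm³.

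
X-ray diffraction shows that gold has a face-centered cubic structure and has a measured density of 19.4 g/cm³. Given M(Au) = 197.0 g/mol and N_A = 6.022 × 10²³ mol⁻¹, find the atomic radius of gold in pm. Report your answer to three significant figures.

For an FCC cell (Z = 4), a³ = Z·M/(N_A·ρ) = 4 × 197.0 / (6.022 × 10²³ × 19.40) = 6.745 × 10^-23 cm³, so a = 4.071 × 10^-8 cm = 407.1 pm.
Atoms touch along the face diagonal, so √2·a = 4r, so r = 0.3536 × a = 144 pm.

144 pm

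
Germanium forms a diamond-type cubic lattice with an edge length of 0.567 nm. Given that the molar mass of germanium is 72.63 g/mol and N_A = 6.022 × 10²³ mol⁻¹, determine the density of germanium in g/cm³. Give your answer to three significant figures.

A diamond cubic unit cell contains Z = 8 atoms.
Cell volume: a³ = (0.567 nm)³ = (5.670 × 10^-8 cm)³ = 1.823 × 10^-22 cm³.
ρ = Z·M/(N_A·a³) = 8 × 72.63 / (6.022 × 10²³ × 1.823 × 10^-22) = 5.293 g/cm³.

5.29 g/cm³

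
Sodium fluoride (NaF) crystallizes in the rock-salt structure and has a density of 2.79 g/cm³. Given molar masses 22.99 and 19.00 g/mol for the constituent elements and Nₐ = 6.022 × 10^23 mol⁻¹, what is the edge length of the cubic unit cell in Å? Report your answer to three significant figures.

4.64 Å

M(NaF) = 41.99 g/mol; Z = 4 formula units per cell.
a³ = Z·M/(N_A·ρ) = 4 × 41.99 / (6.022 × 10²³ × 2.79) = 9.997 × 10^-23 cm³, so a = 4.641 × 10^-8 cm = 4.64 Å.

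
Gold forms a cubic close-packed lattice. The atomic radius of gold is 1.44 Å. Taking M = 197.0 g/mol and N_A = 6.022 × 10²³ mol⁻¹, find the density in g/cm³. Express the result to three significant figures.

In an FCC lattice, atoms touch along the face diagonal, so √2·a = 4r, giving a = 4.073 Å = 4.073 × 10^-8 cm.
With Z = 4, ρ = Z·M/(N_A·a³) = 4 × 197.0 / (6.022 × 10²³ × 6.757 × 10^-23) = 19.37 g/cm³.

19.4 g/cm³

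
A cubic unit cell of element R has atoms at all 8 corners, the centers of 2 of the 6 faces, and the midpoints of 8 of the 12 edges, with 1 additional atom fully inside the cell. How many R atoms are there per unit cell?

5

Corner atoms are shared by 8 cells (1/8 each), face atoms by 2 (1/2 each), edge atoms by 4 (1/4 each), interior atoms are unshared.
Net atoms = 8 × 1/8 + 2 × 1/2 + 8 × 1/4 + 1 = 1 + 1 + 2 + 1 = 5.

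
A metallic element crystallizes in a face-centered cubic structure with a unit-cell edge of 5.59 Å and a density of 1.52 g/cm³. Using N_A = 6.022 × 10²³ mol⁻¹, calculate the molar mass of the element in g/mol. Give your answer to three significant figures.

40.0 g/mol

An FCC cell has Z = 4 atoms; a = 5.590 × 10^-8 cm.
M = ρ·N_A·a³/Z = 1.52 × 6.022 × 10²³ × 1.747 × 10^-22 / 4 = 40.0 g/mol.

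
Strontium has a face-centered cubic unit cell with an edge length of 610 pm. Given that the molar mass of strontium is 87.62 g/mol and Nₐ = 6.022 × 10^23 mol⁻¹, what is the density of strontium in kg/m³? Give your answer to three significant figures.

An FCC unit cell contains Z = 4 atoms.
Cell volume: a³ = (610 pm)³ = (6.100 × 10^-8 cm)³ = 2.270 × 10^-22 cm³.
ρ = Z·M/(N_A·a³) = 4 × 87.62 / (6.022 × 10²³ × 2.270 × 10^-22) = 2.564 g/cm³ = 2560 kg/m³.

2560 kg/m³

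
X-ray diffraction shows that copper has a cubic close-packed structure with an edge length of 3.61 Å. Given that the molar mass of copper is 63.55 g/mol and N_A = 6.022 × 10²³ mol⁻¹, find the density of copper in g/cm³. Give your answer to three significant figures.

An FCC unit cell contains Z = 4 atoms.
Cell volume: a³ = (3.61 Å)³ = (3.610 × 10^-8 cm)³ = 4.705 × 10^-23 cm³.
ρ = Z·M/(N_A·a³) = 4 × 63.55 / (6.022 × 10²³ × 4.705 × 10^-23) = 8.972 g/cm³.

8.97 g/cm³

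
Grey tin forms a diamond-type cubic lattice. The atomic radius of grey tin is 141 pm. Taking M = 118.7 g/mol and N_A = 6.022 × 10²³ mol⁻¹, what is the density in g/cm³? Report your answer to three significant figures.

5.71 g/cm³

In a diamond cubic lattice, nearest neighbors lie along the body diagonal with √3·a = 8r, giving a = 651.3 pm = 6.513 × 10^-8 cm.
With Z = 8, ρ = Z·M/(N_A·a³) = 8 × 118.7 / (6.022 × 10²³ × 2.762 × 10^-22) = 5.709 g/cm³.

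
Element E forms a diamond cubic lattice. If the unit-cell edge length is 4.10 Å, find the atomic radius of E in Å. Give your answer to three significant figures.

0.888 Å

In a diamond cubic lattice, nearest neighbors lie along the body diagonal with √3·a = 8r.
r = √3·a/8 = 1.7321 × 4.10 / 8 = 0.888 Å.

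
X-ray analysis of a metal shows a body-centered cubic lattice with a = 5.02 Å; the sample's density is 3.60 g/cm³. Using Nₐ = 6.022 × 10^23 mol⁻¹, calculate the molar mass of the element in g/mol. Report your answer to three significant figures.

137 g/mol

A BCC cell has Z = 2 atoms; a = 5.020 × 10^-8 cm.
M = ρ·N_A·a³/Z = 3.60 × 6.022 × 10²³ × 1.265 × 10^-22 / 2 = 137 g/mol.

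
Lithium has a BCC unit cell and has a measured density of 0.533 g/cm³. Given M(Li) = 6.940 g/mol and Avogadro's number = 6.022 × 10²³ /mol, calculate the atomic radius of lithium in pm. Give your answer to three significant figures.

For a BCC cell (Z = 2), a³ = Z·M/(N_A·ρ) = 2 × 6.940 / (6.022 × 10²³ × 0.5330) = 4.324 × 10^-23 cm³, so a = 3.510 × 10^-8 cm = 351.0 pm.
Atoms touch along the body diagonal, so √3·a = 4r, so r = 0.4330 × a = 152 pm.

152 pm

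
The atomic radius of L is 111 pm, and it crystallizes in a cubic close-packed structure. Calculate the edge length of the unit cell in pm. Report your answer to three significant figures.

314 pm

In an FCC lattice, atoms touch along the face diagonal, so √2·a = 4r.
a = 4r/√2 = 4 × 111 / 1.4142 = 314 pm.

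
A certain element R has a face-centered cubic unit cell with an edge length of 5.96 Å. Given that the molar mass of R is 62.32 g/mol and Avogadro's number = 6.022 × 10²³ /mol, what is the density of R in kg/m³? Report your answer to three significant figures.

An FCC unit cell contains Z = 4 atoms.
Cell volume: a³ = (5.96 Å)³ = (5.960 × 10^-8 cm)³ = 2.117 × 10^-22 cm³.
ρ = Z·M/(N_A·a³) = 4 × 62.32 / (6.022 × 10²³ × 2.117 × 10^-22) = 1.955 g/cm³ = 1960 kg/m³.

1960 kg/m³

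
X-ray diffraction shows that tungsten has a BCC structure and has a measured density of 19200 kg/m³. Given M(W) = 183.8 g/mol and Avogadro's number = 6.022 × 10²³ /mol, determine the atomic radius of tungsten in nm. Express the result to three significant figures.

For a BCC cell (Z = 2), a³ = Z·M/(N_A·ρ) = 2 × 183.8 / (6.022 × 10²³ × 19.20) = 3.179 × 10^-23 cm³, so a = 3.168 × 10^-8 cm = 0.3168 nm.
Atoms touch along the body diagonal, so √3·a = 4r, so r = 0.4330 × a = 0.137 nm.

0.137 nm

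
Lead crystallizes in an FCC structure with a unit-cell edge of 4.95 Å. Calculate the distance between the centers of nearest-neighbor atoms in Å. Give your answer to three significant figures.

In an FCC structure, atoms touch along the face diagonal, so √2·a = 4r; the nearest-neighbor distance equals 2r = 0.7071·a.
d = 0.7071 × 4.95 = 3.50 Å.

3.50 Å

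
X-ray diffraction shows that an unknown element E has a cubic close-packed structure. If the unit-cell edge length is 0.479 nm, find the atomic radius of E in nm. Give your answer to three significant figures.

0.169 nm

In an FCC lattice, atoms touch along the face diagonal, so √2·a = 4r.
r = √2·a/4 = 1.4142 × 0.479 / 4 = 0.169 nm.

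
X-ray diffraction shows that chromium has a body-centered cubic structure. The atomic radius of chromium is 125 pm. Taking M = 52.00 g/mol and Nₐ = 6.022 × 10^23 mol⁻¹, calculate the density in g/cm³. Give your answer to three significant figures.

7.18 g/cm³

In a BCC lattice, atoms touch along the body diagonal, so √3·a = 4r, giving a = 288.7 pm = 2.887 × 10^-8 cm.
With Z = 2, ρ = Z·M/(N_A·a³) = 2 × 52.00 / (6.022 × 10²³ × 2.406 × 10^-23) = 7.179 g/cm³.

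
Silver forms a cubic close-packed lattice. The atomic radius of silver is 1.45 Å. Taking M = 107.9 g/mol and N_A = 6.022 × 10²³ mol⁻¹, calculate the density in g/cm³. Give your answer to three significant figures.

10.4 g/cm³

In an FCC lattice, atoms touch along the face diagonal, so √2·a = 4r, giving a = 4.101 Å = 4.101 × 10^-8 cm.
With Z = 4, ρ = Z·M/(N_A·a³) = 4 × 107.9 / (6.022 × 10²³ × 6.898 × 10^-23) = 10.39 g/cm³.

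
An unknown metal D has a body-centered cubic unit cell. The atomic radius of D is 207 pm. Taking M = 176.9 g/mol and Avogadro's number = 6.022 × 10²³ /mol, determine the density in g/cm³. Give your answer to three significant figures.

In a BCC lattice, atoms touch along the body diagonal, so √3·a = 4r, giving a = 478.0 pm = 4.780 × 10^-8 cm.
With Z = 2, ρ = Z·M/(N_A·a³) = 2 × 176.9 / (6.022 × 10²³ × 1.092 × 10^-22) = 5.378 g/cm³.

5.38 g/cm³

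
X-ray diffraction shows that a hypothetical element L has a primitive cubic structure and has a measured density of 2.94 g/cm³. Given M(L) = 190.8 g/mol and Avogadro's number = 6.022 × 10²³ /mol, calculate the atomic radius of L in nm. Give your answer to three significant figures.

For a simple cubic cell (Z = 1), a³ = Z·M/(N_A·ρ) = 1 × 190.8 / (6.022 × 10²³ × 2.940) = 1.078 × 10^-22 cm³, so a = 4.759 × 10^-8 cm = 0.4759 nm.
Atoms touch along the cell edge, so a = 2r, so r = 0.5000 × a = 0.238 nm.

0.238 nm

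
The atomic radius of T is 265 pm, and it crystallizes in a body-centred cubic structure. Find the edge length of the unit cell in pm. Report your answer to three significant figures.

In a BCC lattice, atoms touch along the body diagonal, so √3·a = 4r.
a = 4r/√3 = 4 × 265 / 1.7321 = 612 pm.

612 pm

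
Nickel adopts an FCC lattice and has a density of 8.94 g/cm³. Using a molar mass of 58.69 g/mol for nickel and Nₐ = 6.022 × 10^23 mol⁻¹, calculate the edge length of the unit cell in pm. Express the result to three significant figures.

With Z = 4 atoms per FCC cell, a³ = Z·M/(N_A·ρ) = 4 × 58.69 / (6.022 × 10²³ × 8.940 g/cm³) = 4.361 × 10^-23 cm³.
a = (4.361 × 10^-23)^(1/3) = 3.520 × 10^-8 cm = 352 pm.

352 pm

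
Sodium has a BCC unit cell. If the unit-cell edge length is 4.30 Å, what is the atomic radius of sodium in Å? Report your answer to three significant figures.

1.86 Å

In a BCC lattice, atoms touch along the body diagonal, so √3·a = 4r.
r = √3·a/4 = 1.7321 × 4.30 / 4 = 1.86 Å.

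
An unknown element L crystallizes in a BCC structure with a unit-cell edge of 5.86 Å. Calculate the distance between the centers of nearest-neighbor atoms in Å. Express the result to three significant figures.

In a BCC structure, atoms touch along the body diagonal, so √3·a = 4r; the nearest-neighbor distance equals 2r = 0.8660·a.
d = 0.8660 × 5.86 = 5.07 Å.

5.07 Å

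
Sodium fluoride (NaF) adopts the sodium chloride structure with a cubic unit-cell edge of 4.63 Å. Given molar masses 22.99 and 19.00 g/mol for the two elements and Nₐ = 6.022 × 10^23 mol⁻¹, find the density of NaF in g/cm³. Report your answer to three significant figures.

2.81 g/cm³

The sodium chloride structure contains Z = 4 formula units per cell; M(NaF) = 22.99 + 19.00 = 41.99 g/mol.
a³ = (4.630 × 10^-8 cm)³ = 9.925 × 10^-23 cm³.
ρ = 4 × 41.99 / (6.022 × 10²³ × 9.925 × 10^-23) = 2.810 g/cm³.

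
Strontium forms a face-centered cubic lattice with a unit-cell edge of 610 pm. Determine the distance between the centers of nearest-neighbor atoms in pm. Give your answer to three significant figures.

In an FCC structure, atoms touch along the face diagonal, so √2·a = 4r; the nearest-neighbor distance equals 2r = 0.7071·a.
d = 0.7071 × 610 = 431 pm.

431 pm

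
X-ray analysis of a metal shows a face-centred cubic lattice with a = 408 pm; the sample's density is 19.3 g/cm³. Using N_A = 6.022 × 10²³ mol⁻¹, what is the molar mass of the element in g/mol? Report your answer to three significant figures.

197 g/mol

An FCC cell has Z = 4 atoms; a = 4.080 × 10^-8 cm.
M = ρ·N_A·a³/Z = 19.3 × 6.022 × 10²³ × 6.792 × 10^-23 / 4 = 197 g/mol.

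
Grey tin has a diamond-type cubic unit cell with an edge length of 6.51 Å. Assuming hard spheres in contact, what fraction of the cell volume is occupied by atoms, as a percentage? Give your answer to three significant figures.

In a diamond cubic lattice nearest neighbors lie along the body diagonal with √3·a = 8r, so r = 0.2165a = 1.409 Å.
Packing fraction = Z·(4/3)πr³ / a³ = 8 × (4/3)π × (1.409)³ / (6.51)³ = 0.3401 = 34.0%.

34.0%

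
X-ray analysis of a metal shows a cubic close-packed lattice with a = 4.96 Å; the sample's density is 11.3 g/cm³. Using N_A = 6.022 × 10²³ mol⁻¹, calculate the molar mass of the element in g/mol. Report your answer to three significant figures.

208 g/mol

An FCC cell has Z = 4 atoms; a = 4.960 × 10^-8 cm.
M = ρ·N_A·a³/Z = 11.3 × 6.022 × 10²³ × 1.220 × 10^-22 / 4 = 208 g/mol.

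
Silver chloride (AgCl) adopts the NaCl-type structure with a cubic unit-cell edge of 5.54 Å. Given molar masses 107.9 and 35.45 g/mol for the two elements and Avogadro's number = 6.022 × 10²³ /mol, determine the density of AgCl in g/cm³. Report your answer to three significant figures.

5.60 g/cm³

The NaCl-type structure contains Z = 4 formula units per cell; M(AgCl) = 107.9 + 35.45 = 143.35 g/mol.
a³ = (5.540 × 10^-8 cm)³ = 1.700 × 10^-22 cm³.
ρ = 4 × 143.35 / (6.022 × 10²³ × 1.700 × 10^-22) = 5.600 g/cm³.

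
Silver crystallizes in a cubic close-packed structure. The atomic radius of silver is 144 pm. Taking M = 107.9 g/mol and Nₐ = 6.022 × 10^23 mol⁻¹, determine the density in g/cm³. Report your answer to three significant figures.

10.6 g/cm³

In an FCC lattice, atoms touch along the face diagonal, so √2·a = 4r, giving a = 407.3 pm = 4.073 × 10^-8 cm.
With Z = 4, ρ = Z·M/(N_A·a³) = 4 × 107.9 / (6.022 × 10²³ × 6.757 × 10^-23) = 10.61 g/cm³.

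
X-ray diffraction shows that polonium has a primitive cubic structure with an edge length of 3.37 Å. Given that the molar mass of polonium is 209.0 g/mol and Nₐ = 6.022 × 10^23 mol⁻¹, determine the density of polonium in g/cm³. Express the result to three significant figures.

9.07 g/cm³

A simple cubic unit cell contains Z = 1 atom.
Cell volume: a³ = (3.37 Å)³ = (3.370 × 10^-8 cm)³ = 3.827 × 10^-23 cm³.
ρ = Z·M/(N_A·a³) = 1 × 209.0 / (6.022 × 10²³ × 3.827 × 10^-23) = 9.068 g/cm³.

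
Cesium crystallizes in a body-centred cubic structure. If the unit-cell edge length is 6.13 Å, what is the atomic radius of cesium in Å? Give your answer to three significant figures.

2.65 Å

In a BCC lattice, atoms touch along the body diagonal, so √3·a = 4r.
r = √3·a/4 = 1.7321 × 6.13 / 4 = 2.65 Å.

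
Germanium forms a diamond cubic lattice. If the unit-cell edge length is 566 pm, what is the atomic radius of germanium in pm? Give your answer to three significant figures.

In a diamond cubic lattice, nearest neighbors lie along the body diagonal with √3·a = 8r.
r = √3·a/8 = 1.7321 × 566 / 8 = 123 pm.

123 pm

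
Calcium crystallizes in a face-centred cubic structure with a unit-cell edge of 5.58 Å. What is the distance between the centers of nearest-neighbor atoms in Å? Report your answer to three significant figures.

3.95 Å

In an FCC structure, atoms touch along the face diagonal, so √2·a = 4r; the nearest-neighbor distance equals 2r = 0.7071·a.
d = 0.7071 × 5.58 = 3.95 Å.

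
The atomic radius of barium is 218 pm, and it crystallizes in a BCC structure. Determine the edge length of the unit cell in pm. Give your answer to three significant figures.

In a BCC lattice, atoms touch along the body diagonal, so √3·a = 4r.
a = 4r/√3 = 4 × 218 / 1.7321 = 503 pm.

503 pm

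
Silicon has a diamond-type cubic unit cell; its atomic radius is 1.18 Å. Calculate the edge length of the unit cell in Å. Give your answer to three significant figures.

5.45 Å

In a diamond cubic lattice, nearest neighbors lie along the body diagonal with √3·a = 8r.
a = 8r/√3 = 8 × 1.18 / 1.7321 = 5.45 Å.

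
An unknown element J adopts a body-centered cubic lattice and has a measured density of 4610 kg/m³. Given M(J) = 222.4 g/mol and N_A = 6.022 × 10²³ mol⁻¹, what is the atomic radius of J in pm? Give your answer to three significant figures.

235 pm

For a BCC cell (Z = 2), a³ = Z·M/(N_A·ρ) = 2 × 222.4 / (6.022 × 10²³ × 4.610) = 1.602 × 10^-22 cm³, so a = 5.431 × 10^-8 cm = 543.1 pm.
Atoms touch along the body diagonal, so √3·a = 4r, so r = 0.4330 × a = 235 pm.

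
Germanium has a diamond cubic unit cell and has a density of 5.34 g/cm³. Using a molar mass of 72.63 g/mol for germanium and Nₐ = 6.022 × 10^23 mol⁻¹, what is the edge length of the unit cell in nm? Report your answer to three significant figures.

With Z = 8 atoms per diamond cubic cell, a³ = Z·M/(N_A·ρ) = 8 × 72.63 / (6.022 × 10²³ × 5.340 g/cm³) = 1.807 × 10^-22 cm³.
a = (1.807 × 10^-22)^(1/3) = 5.653 × 10^-8 cm = 0.565 nm.

0.565 nm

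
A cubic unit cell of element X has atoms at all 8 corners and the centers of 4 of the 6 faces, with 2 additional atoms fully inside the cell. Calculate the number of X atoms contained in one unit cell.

5

Corner atoms are shared by 8 cells (1/8 each), face atoms by 2 (1/2 each), interior atoms are unshared.
Net atoms = 8 × 1/8 + 4 × 1/2 + 2 = 1 + 2 + 2 = 5.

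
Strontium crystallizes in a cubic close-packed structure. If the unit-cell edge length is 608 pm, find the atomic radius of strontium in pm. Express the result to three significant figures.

215 pm

In an FCC lattice, atoms touch along the face diagonal, so √2·a = 4r.
r = √2·a/4 = 1.4142 × 608 / 4 = 215 pm.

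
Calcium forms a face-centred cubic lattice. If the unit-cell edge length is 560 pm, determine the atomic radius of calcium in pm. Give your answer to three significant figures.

In an FCC lattice, atoms touch along the face diagonal, so √2·a = 4r.
r = √2·a/4 = 1.4142 × 560 / 4 = 198 pm.

198 pm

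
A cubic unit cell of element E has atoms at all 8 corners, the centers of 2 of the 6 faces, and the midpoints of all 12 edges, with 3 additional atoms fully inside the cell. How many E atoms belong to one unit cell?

8

Corner atoms are shared by 8 cells (1/8 each), face atoms by 2 (1/2 each), edge atoms by 4 (1/4 each), interior atoms are unshared.
Net atoms = 8 × 1/8 + 2 × 1/2 + 12 × 1/4 + 3 = 1 + 1 + 3 + 3 = 8.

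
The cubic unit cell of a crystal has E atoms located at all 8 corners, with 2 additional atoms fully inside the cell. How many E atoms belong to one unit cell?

Corner atoms are shared by 8 cells (1/8 each), interior atoms are unshared.
Net atoms = 8 × 1/8 + 2 = 1 + 2 = 3.

3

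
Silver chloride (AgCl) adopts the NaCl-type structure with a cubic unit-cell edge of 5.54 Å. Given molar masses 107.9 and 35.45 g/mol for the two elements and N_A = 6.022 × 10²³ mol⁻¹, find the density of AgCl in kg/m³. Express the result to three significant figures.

5600 kg/m³

The NaCl-type structure contains Z = 4 formula units per cell; M(AgCl) = 107.9 + 35.45 = 143.35 g/mol.
a³ = (5.540 × 10^-8 cm)³ = 1.700 × 10^-22 cm³.
ρ = 4 × 143.35 / (6.022 × 10²³ × 1.700 × 10^-22) = 5.600 g/cm³ = 5600 kg/m³.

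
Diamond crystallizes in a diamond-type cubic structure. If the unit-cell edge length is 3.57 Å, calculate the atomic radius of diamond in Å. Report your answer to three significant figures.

0.773 Å

In a diamond cubic lattice, nearest neighbors lie along the body diagonal with √3·a = 8r.
r = √3·a/8 = 1.7321 × 3.57 / 8 = 0.773 Å.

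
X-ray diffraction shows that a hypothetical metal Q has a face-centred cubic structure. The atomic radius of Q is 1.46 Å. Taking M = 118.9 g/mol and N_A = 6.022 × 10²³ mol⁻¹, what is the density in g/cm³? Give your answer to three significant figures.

In an FCC lattice, atoms touch along the face diagonal, so √2·a = 4r, giving a = 4.130 Å = 4.130 × 10^-8 cm.
With Z = 4, ρ = Z·M/(N_A·a³) = 4 × 118.9 / (6.022 × 10²³ × 7.042 × 10^-23) = 11.22 g/cm³.

11.2 g/cm³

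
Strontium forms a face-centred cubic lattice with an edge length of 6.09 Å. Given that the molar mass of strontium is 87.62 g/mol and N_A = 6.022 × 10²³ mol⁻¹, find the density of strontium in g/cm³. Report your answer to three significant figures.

2.58 g/cm³

An FCC unit cell contains Z = 4 atoms.
Cell volume: a³ = (6.09 Å)³ = (6.090 × 10^-8 cm)³ = 2.259 × 10^-22 cm³.
ρ = Z·M/(N_A·a³) = 4 × 87.62 / (6.022 × 10²³ × 2.259 × 10^-22) = 2.577 g/cm³.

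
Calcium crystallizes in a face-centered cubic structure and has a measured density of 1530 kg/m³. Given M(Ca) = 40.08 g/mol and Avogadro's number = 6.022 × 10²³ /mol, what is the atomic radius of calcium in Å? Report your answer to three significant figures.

1.97 Å

For an FCC cell (Z = 4), a³ = Z·M/(N_A·ρ) = 4 × 40.08 / (6.022 × 10²³ × 1.530) = 1.740 × 10^-22 cm³, so a = 5.583 × 10^-8 cm = 5.583 Å.
Atoms touch along the face diagonal, so √2·a = 4r, so r = 0.3536 × a = 1.97 Å.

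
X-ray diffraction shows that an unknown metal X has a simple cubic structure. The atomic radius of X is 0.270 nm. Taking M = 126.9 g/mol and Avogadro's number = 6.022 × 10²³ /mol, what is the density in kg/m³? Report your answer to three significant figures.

In a simple cubic lattice, atoms touch along the cell edge, so a = 2r, giving a = 0.5400 nm = 5.400 × 10^-8 cm.
With Z = 1, ρ = Z·M/(N_A·a³) = 1 × 126.9 / (6.022 × 10²³ × 1.575 × 10^-22) = 1.338 g/cm³ = 1340 kg/m³.

1340 kg/m³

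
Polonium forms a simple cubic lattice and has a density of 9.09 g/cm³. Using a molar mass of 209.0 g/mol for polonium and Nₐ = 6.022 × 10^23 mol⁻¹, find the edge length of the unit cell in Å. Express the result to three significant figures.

3.37 Å

With Z = 1 atom per simple cubic cell, a³ = Z·M/(N_A·ρ) = 1 × 209.0 / (6.022 × 10²³ × 9.090 g/cm³) = 3.818 × 10^-23 cm³.
a = (3.818 × 10^-23)^(1/3) = 3.367 × 10^-8 cm = 3.37 Å.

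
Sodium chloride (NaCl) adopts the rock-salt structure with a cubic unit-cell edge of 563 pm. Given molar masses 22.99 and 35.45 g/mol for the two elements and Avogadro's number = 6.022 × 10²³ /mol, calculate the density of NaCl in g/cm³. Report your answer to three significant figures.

The rock-salt structure contains Z = 4 formula units per cell; M(NaCl) = 22.99 + 35.45 = 58.44 g/mol.
a³ = (5.630 × 10^-8 cm)³ = 1.785 × 10^-22 cm³.
ρ = 4 × 58.44 / (6.022 × 10²³ × 1.785 × 10^-22) = 2.175 g/cm³.

2.18 g/cm³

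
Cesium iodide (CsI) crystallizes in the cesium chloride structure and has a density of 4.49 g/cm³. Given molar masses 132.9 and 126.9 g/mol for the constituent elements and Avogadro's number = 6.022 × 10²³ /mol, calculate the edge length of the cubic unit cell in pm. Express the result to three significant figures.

458 pm

M(CsI) = 259.8 g/mol; Z = 1 formula unit per cell.
a³ = Z·M/(N_A·ρ) = 1 × 259.8 / (6.022 × 10²³ × 4.49) = 9.608 × 10^-23 cm³, so a = 4.580 × 10^-8 cm = 458 pm.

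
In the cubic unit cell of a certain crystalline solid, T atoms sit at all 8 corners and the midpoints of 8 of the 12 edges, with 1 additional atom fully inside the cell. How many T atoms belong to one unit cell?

4

Corner atoms are shared by 8 cells (1/8 each), edge atoms by 4 (1/4 each), interior atoms are unshared.
Net atoms = 8 × 1/8 + 8 × 1/4 + 1 = 1 + 2 + 1 = 4.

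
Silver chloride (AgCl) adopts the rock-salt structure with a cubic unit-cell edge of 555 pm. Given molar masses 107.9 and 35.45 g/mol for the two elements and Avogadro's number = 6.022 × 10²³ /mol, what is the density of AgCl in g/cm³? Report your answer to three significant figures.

5.57 g/cm³

The rock-salt structure contains Z = 4 formula units per cell; M(AgCl) = 107.9 + 35.45 = 143.35 g/mol.
a³ = (5.550 × 10^-8 cm)³ = 1.710 × 10^-22 cm³.
ρ = 4 × 143.35 / (6.022 × 10²³ × 1.710 × 10^-22) = 5.570 g/cm³.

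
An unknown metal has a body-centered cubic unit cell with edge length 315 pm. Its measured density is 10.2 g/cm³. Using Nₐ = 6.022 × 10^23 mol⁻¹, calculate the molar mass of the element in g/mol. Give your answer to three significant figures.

96.0 g/mol

A BCC cell has Z = 2 atoms; a = 3.150 × 10^-8 cm.
M = ρ·N_A·a³/Z = 10.2 × 6.022 × 10²³ × 3.126 × 10^-23 / 2 = 96.0 g/mol.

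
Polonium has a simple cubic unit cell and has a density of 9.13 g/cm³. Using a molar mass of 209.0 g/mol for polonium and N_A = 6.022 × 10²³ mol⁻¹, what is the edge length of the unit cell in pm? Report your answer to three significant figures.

336 pm

With Z = 1 atom per simple cubic cell, a³ = Z·M/(N_A·ρ) = 1 × 209.0 / (6.022 × 10²³ × 9.130 g/cm³) = 3.801 × 10^-23 cm³.
a = (3.801 × 10^-23)^(1/3) = 3.362 × 10^-8 cm = 336 pm.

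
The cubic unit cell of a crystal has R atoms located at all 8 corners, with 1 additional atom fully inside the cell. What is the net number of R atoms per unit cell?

Corner atoms are shared by 8 cells (1/8 each), interior atoms are unshared.
Net atoms = 8 × 1/8 + 1 = 1 + 1 = 2.

2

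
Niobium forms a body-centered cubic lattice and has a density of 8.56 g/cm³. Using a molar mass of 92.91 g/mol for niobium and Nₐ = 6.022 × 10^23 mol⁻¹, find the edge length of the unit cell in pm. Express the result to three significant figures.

330 pm

With Z = 2 atoms per BCC cell, a³ = Z·M/(N_A·ρ) = 2 × 92.91 / (6.022 × 10²³ × 8.560 g/cm³) = 3.605 × 10^-23 cm³.
a = (3.605 × 10^-23)^(1/3) = 3.303 × 10^-8 cm = 330 pm.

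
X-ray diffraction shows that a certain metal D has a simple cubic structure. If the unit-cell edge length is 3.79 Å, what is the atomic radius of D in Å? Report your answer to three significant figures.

In a simple cubic lattice, atoms touch along the cell edge, so a = 2r.
r = a/2 = 3.79/2 = 1.90 Å.

1.90 Å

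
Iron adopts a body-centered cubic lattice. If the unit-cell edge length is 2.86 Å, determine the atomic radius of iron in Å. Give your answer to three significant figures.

1.24 Å

In a BCC lattice, atoms touch along the body diagonal, so √3·a = 4r.
r = √3·a/4 = 1.7321 × 2.86 / 4 = 1.24 Å.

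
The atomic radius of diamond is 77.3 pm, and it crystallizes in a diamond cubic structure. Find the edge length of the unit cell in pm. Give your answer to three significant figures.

In a diamond cubic lattice, nearest neighbors lie along the body diagonal with √3·a = 8r.
a = 8r/√3 = 8 × 77.3 / 1.7321 = 357 pm.

357 pm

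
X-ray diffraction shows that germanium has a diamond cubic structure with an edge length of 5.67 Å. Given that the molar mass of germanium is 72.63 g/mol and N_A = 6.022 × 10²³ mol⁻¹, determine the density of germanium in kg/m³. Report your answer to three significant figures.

5290 kg/m³

A diamond cubic unit cell contains Z = 8 atoms.
Cell volume: a³ = (5.67 Å)³ = (5.670 × 10^-8 cm)³ = 1.823 × 10^-22 cm³.
ρ = Z·M/(N_A·a³) = 8 × 72.63 / (6.022 × 10²³ × 1.823 × 10^-22) = 5.293 g/cm³ = 5290 kg/m³.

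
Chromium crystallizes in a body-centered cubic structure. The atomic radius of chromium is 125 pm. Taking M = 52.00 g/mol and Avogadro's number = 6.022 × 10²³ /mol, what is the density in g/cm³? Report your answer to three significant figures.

In a BCC lattice, atoms touch along the body diagonal, so √3·a = 4r, giving a = 288.7 pm = 2.887 × 10^-8 cm.
With Z = 2, ρ = Z·M/(N_A·a³) = 2 × 52.00 / (6.022 × 10²³ × 2.406 × 10^-23) = 7.179 g/cm³.

7.18 g/cm³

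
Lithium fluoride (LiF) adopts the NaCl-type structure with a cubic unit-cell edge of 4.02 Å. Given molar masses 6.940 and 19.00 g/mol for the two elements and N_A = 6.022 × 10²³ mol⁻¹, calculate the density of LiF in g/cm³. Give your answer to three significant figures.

The NaCl-type structure contains Z = 4 formula units per cell; M(LiF) = 6.940 + 19.00 = 25.94 g/mol.
a³ = (4.020 × 10^-8 cm)³ = 6.496 × 10^-23 cm³.
ρ = 4 × 25.94 / (6.022 × 10²³ × 6.496 × 10^-23) = 2.652 g/cm³.

2.65 g/cm³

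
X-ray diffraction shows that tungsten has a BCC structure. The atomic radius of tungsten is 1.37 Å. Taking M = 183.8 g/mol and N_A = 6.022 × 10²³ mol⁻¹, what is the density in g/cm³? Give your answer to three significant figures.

In a BCC lattice, atoms touch along the body diagonal, so √3·a = 4r, giving a = 3.164 Å = 3.164 × 10^-8 cm.
With Z = 2, ρ = Z·M/(N_A·a³) = 2 × 183.8 / (6.022 × 10²³ × 3.167 × 10^-23) = 19.27 g/cm³.

19.3 g/cm³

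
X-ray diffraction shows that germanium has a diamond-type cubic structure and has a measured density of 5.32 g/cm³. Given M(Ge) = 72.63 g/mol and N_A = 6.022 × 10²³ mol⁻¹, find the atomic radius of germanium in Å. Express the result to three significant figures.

For a diamond cubic cell (Z = 8), a³ = Z·M/(N_A·ρ) = 8 × 72.63 / (6.022 × 10²³ × 5.320) = 1.814 × 10^-22 cm³, so a = 5.660 × 10^-8 cm = 5.660 Å.
Nearest neighbors lie along the body diagonal with √3·a = 8r, so r = 0.2165 × a = 1.23 Å.

1.23 Å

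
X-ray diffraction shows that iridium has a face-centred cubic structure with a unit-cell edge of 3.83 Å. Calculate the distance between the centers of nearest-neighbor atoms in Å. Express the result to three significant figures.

In an FCC structure, atoms touch along the face diagonal, so √2·a = 4r; the nearest-neighbor distance equals 2r = 0.7071·a.
d = 0.7071 × 3.83 = 2.71 Å.

2.71 Å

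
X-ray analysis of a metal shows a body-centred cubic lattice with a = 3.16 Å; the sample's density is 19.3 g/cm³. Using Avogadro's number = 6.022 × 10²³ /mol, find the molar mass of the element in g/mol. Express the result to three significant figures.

183 g/mol

A BCC cell has Z = 2 atoms; a = 3.160 × 10^-8 cm.
M = ρ·N_A·a³/Z = 19.3 × 6.022 × 10²³ × 3.155 × 10^-23 / 2 = 183 g/mol.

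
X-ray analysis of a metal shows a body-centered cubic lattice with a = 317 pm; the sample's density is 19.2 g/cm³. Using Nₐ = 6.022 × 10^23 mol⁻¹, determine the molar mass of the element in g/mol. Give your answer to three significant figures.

A BCC cell has Z = 2 atoms; a = 3.170 × 10^-8 cm.
M = ρ·N_A·a³/Z = 19.2 × 6.022 × 10²³ × 3.186 × 10^-23 / 2 = 184 g/mol.

184 g/mol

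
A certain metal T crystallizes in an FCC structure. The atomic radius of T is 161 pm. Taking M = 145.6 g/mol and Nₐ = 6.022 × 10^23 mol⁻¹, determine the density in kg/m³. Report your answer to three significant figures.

10200 kg/m³

In an FCC lattice, atoms touch along the face diagonal, so √2·a = 4r, giving a = 455.4 pm = 4.554 × 10^-8 cm.
With Z = 4, ρ = Z·M/(N_A·a³) = 4 × 145.6 / (6.022 × 10²³ × 9.443 × 10^-23) = 10.24 g/cm³ = 10200 kg/m³.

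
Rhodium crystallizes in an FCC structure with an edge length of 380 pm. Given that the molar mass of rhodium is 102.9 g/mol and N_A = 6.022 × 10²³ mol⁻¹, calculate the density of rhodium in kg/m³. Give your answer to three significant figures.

12500 kg/m³

An FCC unit cell contains Z = 4 atoms.
Cell volume: a³ = (380 pm)³ = (3.800 × 10^-8 cm)³ = 5.487 × 10^-23 cm³.
ρ = Z·M/(N_A·a³) = 4 × 102.9 / (6.022 × 10²³ × 5.487 × 10^-23) = 12.46 g/cm³ = 12500 kg/m³.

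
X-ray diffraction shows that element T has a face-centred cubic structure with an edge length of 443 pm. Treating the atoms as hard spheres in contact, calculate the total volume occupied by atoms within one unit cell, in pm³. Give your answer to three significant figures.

In an FCC lattice atoms touch along the face diagonal, so √2·a = 4r, so r = 0.3536a = 156.6 pm.
V_atoms = Z × (4/3)πr³ = 4 × (4/3)π × (156.6)³ = 6.44 × 10^7 pm³.

6.44 × 10^7 pm³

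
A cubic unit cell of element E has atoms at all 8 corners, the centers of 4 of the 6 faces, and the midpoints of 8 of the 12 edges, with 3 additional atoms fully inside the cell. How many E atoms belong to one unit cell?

Corner atoms are shared by 8 cells (1/8 each), face atoms by 2 (1/2 each), edge atoms by 4 (1/4 each), interior atoms are unshared.
Net atoms = 8 × 1/8 + 4 × 1/2 + 8 × 1/4 + 3 = 1 + 2 + 2 + 3 = 8.

8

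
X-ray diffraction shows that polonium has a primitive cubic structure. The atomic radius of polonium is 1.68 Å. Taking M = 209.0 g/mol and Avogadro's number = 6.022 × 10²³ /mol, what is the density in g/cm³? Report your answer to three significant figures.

In a simple cubic lattice, atoms touch along the cell edge, so a = 2r, giving a = 3.360 Å = 3.360 × 10^-8 cm.
With Z = 1, ρ = Z·M/(N_A·a³) = 1 × 209.0 / (6.022 × 10²³ × 3.793 × 10^-23) = 9.149 g/cm³.

9.15 g/cm³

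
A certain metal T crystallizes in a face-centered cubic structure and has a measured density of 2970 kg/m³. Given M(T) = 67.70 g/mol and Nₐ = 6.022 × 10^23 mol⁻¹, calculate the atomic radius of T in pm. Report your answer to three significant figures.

188 pm

For an FCC cell (Z = 4), a³ = Z·M/(N_A·ρ) = 4 × 67.70 / (6.022 × 10²³ × 2.970) = 1.514 × 10^-22 cm³, so a = 5.330 × 10^-8 cm = 533.0 pm.
Atoms touch along the face diagonal, so √2·a = 4r, so r = 0.3536 × a = 188 pm.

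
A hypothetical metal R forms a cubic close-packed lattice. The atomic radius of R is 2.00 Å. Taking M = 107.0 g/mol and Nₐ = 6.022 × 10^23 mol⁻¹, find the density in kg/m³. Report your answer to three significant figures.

3930 kg/m³

In an FCC lattice, atoms touch along the face diagonal, so √2·a = 4r, giving a = 5.657 Å = 5.657 × 10^-8 cm.
With Z = 4, ρ = Z·M/(N_A·a³) = 4 × 107.0 / (6.022 × 10²³ × 1.810 × 10^-22) = 3.926 g/cm³ = 3930 kg/m³.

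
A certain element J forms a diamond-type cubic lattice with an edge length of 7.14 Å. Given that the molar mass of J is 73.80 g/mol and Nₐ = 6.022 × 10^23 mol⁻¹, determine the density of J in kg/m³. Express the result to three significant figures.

2690 kg/m³

A diamond cubic unit cell contains Z = 8 atoms.
Cell volume: a³ = (7.14 Å)³ = (7.140 × 10^-8 cm)³ = 3.640 × 10^-22 cm³.
ρ = Z·M/(N_A·a³) = 8 × 73.80 / (6.022 × 10²³ × 3.640 × 10^-22) = 2.693 g/cm³ = 2690 kg/m³.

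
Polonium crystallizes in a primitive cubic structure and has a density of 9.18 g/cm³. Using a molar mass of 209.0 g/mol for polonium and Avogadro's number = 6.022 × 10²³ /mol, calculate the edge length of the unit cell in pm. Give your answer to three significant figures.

With Z = 1 atom per simple cubic cell, a³ = Z·M/(N_A·ρ) = 1 × 209.0 / (6.022 × 10²³ × 9.180 g/cm³) = 3.781 × 10^-23 cm³.
a = (3.781 × 10^-23)^(1/3) = 3.356 × 10^-8 cm = 336 pm.

336 pm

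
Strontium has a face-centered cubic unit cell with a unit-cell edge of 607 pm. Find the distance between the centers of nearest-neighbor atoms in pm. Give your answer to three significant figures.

In an FCC structure, atoms touch along the face diagonal, so √2·a = 4r; the nearest-neighbor distance equals 2r = 0.7071·a.
d = 0.7071 × 607 = 429 pm.

429 pm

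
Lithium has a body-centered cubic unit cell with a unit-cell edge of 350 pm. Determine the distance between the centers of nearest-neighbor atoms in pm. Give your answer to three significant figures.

In a BCC structure, atoms touch along the body diagonal, so √3·a = 4r; the nearest-neighbor distance equals 2r = 0.8660·a.
d = 0.8660 × 350 = 303 pm.

303 pm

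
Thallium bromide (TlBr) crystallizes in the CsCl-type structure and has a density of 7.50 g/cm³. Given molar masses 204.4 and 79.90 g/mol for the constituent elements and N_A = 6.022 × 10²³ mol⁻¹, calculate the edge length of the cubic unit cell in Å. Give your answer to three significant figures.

M(TlBr) = 284.3 g/mol; Z = 1 formula unit per cell.
a³ = Z·M/(N_A·ρ) = 1 × 284.3 / (6.022 × 10²³ × 7.50) = 6.295 × 10^-23 cm³, so a = 3.978 × 10^-8 cm = 3.98 Å.

3.98 Å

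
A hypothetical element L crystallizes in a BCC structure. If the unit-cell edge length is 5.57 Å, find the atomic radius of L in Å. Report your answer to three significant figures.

In a BCC lattice, atoms touch along the body diagonal, so √3·a = 4r.
r = √3·a/4 = 1.7321 × 5.57 / 4 = 2.41 Å.

2.41 Å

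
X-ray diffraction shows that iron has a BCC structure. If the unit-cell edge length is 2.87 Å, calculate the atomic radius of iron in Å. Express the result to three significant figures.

1.24 Å

In a BCC lattice, atoms touch along the body diagonal, so √3·a = 4r.
r = √3·a/4 = 1.7321 × 2.87 / 4 = 1.24 Å.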